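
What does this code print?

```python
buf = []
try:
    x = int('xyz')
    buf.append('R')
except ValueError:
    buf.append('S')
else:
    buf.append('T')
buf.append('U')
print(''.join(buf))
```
SU

else block skipped when exception is caught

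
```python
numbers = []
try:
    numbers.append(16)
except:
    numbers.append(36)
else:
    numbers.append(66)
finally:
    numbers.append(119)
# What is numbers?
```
[16, 66, 119]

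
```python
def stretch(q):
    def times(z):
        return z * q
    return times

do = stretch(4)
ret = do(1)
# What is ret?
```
4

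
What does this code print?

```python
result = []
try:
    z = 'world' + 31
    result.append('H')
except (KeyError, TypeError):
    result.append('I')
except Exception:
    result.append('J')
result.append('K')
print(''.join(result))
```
IK

TypeError matches tuple containing it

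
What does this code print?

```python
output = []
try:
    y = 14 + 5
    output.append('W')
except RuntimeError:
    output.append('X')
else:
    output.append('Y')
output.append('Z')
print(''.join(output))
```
WYZ

else block runs when no exception occurs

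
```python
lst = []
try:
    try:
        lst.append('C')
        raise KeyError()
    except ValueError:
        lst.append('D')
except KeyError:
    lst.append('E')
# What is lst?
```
['C', 'E']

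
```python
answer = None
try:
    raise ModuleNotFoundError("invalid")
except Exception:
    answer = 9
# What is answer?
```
9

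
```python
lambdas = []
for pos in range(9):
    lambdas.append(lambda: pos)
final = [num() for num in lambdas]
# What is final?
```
[8, 8, 8, 8, 8, 8, 8, 8, 8]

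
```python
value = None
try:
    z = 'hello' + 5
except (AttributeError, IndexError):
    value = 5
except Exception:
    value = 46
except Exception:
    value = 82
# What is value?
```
46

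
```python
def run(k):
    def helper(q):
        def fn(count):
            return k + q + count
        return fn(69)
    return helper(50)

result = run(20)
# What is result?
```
139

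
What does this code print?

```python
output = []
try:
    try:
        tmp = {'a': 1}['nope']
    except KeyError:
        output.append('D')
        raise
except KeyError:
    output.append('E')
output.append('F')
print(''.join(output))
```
DEF

raise without argument re-raises current exception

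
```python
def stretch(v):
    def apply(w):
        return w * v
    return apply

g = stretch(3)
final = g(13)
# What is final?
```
39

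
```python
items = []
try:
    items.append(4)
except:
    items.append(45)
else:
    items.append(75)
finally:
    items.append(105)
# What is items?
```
[4, 75, 105]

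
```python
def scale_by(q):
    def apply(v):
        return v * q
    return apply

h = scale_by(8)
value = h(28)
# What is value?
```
224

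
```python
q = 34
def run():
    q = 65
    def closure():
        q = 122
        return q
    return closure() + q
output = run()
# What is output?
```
187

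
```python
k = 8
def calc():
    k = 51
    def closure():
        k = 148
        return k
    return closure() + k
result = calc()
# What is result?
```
199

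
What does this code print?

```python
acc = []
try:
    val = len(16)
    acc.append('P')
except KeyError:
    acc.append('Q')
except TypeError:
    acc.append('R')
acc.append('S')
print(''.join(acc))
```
RS

TypeError is caught by its specific handler, not KeyError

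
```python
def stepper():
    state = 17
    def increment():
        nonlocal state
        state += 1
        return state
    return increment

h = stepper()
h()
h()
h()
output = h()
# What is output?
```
21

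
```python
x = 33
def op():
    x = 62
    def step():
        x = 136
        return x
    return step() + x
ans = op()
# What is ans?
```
198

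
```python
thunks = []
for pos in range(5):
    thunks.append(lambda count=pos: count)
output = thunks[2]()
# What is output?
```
2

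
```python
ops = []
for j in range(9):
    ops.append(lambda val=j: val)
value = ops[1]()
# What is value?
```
1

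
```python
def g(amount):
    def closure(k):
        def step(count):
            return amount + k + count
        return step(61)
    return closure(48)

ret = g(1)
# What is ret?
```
110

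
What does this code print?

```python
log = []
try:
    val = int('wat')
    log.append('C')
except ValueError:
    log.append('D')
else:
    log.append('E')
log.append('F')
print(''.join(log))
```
DF

else block skipped when exception is caught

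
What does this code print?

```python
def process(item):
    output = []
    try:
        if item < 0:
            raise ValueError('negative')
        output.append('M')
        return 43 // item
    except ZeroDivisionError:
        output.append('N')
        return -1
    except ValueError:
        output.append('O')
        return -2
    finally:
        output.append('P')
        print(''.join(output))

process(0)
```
MNP

item=0 causes ZeroDivisionError, caught, finally prints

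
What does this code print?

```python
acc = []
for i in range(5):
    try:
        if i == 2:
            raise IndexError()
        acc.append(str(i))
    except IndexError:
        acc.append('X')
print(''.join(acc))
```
01X34

Exception on i=2 caught, loop continues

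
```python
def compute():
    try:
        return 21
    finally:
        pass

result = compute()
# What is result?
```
21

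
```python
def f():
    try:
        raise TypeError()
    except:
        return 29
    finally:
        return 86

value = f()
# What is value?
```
86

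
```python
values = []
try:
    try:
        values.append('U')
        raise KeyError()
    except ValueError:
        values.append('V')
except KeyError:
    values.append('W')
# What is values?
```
['U', 'W']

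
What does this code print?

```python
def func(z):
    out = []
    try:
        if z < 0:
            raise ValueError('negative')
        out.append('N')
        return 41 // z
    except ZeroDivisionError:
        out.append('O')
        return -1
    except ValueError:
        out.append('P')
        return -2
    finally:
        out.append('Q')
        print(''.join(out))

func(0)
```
NOQ

z=0 causes ZeroDivisionError, caught, finally prints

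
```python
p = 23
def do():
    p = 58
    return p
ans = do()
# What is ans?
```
58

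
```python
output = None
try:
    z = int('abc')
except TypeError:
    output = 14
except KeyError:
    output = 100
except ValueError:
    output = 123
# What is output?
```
123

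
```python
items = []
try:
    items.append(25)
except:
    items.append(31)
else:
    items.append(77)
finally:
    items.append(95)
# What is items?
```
[25, 77, 95]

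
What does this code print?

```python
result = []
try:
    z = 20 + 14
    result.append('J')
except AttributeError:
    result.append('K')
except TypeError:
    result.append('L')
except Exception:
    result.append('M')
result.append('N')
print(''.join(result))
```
JN

No exception, try block completes normally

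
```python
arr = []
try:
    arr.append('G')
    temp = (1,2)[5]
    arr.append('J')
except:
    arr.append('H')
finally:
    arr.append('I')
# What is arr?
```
['G', 'H', 'I']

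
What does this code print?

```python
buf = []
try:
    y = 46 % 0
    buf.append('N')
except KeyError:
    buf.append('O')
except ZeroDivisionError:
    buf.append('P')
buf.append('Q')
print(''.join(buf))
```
PQ

ZeroDivisionError is caught by its specific handler, not KeyError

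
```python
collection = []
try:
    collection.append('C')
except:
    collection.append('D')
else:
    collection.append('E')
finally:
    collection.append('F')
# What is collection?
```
['C', 'E', 'F']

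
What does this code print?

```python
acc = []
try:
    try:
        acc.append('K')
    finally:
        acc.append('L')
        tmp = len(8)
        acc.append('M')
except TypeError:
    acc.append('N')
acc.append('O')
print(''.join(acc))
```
KLNO

Exception in inner finally caught by outer except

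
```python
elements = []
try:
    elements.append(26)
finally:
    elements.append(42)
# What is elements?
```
[26, 42]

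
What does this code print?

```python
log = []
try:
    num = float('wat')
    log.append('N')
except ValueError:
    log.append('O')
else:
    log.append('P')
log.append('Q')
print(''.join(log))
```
OQ

else block skipped when exception is caught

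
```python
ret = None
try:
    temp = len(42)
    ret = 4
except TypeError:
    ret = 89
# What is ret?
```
89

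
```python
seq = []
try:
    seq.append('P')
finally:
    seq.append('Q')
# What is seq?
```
['P', 'Q']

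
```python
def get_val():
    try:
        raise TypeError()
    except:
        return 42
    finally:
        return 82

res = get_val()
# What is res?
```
82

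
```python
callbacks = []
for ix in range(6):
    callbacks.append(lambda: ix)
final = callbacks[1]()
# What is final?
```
5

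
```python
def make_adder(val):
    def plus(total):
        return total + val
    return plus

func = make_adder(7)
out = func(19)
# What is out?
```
26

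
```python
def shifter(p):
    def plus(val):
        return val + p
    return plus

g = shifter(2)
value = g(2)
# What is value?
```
4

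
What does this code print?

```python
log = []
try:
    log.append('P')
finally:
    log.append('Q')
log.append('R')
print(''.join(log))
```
PQR

try/finally without except, no exception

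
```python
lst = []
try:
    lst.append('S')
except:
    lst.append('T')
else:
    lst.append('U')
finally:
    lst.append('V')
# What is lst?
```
['S', 'U', 'V']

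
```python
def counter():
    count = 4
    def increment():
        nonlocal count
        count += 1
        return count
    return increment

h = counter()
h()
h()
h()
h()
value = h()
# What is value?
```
9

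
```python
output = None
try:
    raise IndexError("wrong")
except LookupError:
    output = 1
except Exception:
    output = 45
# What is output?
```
1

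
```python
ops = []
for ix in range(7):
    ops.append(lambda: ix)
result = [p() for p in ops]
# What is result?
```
[6, 6, 6, 6, 6, 6, 6]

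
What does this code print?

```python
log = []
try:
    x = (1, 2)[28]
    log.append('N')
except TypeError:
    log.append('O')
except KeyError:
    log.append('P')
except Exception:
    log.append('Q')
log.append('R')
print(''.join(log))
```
QR

IndexError not specifically caught, falls to Exception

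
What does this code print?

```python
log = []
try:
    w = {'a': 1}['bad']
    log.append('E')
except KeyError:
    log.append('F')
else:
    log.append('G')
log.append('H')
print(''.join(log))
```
FH

else block skipped when exception is caught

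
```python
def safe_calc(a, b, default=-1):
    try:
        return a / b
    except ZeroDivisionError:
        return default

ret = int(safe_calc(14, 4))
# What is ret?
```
3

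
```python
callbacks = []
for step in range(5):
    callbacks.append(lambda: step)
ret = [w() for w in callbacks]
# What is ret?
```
[4, 4, 4, 4, 4]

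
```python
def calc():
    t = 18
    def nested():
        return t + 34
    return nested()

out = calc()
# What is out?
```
52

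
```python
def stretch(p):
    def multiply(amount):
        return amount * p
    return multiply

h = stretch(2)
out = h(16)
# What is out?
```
32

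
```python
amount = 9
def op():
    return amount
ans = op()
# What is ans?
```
9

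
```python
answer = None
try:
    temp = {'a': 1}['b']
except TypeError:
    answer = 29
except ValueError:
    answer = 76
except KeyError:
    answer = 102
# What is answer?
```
102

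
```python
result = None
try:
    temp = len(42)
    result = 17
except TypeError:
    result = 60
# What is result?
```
60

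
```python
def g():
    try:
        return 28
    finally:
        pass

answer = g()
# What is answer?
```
28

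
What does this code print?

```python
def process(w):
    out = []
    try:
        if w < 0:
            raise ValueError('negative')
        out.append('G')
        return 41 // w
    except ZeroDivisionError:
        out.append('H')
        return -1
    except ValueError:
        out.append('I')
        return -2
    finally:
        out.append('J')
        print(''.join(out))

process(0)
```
GHJ

w=0 causes ZeroDivisionError, caught, finally prints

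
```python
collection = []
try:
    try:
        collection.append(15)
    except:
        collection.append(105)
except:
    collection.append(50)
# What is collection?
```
[15]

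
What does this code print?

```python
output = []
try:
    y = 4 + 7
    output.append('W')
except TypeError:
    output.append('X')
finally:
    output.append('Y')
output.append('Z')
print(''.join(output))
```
WYZ

finally runs after normal execution too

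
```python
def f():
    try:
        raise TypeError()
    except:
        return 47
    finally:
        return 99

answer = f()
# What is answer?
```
99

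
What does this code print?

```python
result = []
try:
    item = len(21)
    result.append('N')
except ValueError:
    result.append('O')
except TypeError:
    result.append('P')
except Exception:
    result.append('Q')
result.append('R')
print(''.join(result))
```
PR

TypeError matches before generic Exception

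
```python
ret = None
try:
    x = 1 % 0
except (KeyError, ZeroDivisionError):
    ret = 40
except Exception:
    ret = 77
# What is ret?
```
40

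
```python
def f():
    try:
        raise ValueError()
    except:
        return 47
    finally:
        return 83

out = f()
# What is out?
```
83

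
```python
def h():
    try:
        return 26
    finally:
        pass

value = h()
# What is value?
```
26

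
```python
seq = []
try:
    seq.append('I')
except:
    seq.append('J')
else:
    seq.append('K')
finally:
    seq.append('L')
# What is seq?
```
['I', 'K', 'L']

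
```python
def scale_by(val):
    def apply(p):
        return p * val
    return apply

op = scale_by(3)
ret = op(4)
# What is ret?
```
12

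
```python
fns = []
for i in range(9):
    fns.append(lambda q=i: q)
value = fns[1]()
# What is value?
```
1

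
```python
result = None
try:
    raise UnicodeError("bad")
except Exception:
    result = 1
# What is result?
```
1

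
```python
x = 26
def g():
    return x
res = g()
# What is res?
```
26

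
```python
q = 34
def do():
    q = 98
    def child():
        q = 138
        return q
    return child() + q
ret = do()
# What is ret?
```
236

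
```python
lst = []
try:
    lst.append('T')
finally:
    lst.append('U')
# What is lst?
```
['T', 'U']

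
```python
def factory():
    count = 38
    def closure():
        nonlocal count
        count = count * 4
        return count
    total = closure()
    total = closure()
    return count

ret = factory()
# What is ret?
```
608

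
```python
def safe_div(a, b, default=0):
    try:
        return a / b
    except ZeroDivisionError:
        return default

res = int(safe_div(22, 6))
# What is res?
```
3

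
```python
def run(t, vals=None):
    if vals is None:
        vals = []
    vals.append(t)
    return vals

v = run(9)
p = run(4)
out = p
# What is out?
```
[4]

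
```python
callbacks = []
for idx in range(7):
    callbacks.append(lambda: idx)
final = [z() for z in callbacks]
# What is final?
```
[6, 6, 6, 6, 6, 6, 6]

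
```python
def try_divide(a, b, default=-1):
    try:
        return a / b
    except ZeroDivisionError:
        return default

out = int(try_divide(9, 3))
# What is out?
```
3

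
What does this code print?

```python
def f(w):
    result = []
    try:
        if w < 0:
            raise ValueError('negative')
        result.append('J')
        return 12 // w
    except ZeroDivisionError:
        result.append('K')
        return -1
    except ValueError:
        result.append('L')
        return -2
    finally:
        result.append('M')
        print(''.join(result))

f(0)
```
JKM

w=0 causes ZeroDivisionError, caught, finally prints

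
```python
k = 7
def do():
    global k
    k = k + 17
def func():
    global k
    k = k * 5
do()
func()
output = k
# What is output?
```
120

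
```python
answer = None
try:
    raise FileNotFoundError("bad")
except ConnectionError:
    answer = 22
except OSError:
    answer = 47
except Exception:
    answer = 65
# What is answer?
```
47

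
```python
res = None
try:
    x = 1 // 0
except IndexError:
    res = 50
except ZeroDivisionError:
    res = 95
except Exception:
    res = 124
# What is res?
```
95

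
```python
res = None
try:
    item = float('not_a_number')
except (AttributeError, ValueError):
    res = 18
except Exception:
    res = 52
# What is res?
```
18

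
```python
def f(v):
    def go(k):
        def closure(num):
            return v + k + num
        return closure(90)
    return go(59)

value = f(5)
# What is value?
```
154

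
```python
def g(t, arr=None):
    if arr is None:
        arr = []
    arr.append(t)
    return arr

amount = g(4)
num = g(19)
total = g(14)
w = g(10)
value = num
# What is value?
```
[19]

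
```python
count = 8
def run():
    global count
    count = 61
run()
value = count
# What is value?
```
61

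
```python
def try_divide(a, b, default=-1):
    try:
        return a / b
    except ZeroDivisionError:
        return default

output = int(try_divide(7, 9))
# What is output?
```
0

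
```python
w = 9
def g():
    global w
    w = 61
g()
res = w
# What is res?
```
61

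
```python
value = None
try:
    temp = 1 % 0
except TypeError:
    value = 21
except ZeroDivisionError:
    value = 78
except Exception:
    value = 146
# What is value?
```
78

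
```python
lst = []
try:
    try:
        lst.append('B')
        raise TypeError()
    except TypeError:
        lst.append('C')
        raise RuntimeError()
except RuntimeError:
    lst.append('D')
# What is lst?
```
['B', 'C', 'D']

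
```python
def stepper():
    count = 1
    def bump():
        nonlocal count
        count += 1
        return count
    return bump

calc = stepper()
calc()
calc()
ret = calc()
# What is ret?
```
4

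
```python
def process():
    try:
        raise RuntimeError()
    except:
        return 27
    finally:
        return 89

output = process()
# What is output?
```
89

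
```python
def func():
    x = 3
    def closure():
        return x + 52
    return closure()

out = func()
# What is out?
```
55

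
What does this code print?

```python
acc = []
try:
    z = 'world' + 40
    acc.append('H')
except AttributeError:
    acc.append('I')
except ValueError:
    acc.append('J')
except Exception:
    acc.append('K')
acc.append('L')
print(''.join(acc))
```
KL

TypeError not specifically caught, falls to Exception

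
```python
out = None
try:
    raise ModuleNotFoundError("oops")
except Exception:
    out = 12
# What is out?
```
12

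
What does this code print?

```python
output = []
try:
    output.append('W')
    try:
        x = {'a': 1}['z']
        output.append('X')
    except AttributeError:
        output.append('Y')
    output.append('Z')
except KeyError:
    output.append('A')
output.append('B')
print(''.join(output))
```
WAB

Inner handler doesn't match, propagates to outer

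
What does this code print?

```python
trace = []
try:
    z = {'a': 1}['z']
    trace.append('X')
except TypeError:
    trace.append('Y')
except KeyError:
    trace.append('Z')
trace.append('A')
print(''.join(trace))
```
ZA

KeyError is caught by its specific handler, not TypeError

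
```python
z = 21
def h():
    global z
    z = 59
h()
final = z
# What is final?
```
59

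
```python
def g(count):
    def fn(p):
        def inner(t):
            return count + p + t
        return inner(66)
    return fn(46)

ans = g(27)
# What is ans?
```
139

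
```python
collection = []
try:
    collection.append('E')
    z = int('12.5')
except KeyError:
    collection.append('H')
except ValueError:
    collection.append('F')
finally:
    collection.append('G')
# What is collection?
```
['E', 'F', 'G']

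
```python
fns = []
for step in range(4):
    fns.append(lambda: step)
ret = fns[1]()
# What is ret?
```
3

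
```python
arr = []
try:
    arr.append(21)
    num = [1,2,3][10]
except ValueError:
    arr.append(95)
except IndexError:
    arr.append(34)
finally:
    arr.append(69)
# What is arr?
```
[21, 34, 69]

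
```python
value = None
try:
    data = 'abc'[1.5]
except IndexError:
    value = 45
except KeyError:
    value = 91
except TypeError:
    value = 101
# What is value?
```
101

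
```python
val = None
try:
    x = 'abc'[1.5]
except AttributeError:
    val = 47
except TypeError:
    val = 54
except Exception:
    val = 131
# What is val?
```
54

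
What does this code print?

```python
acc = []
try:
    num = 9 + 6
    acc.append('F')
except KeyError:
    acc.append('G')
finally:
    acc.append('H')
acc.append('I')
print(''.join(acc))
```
FHI

finally runs after normal execution too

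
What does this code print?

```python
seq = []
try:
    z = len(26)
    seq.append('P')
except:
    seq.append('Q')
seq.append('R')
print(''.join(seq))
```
QR

Exception raised in try, caught by bare except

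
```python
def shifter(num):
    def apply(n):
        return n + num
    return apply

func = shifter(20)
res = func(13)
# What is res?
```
33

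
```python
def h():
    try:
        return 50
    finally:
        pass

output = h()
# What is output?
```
50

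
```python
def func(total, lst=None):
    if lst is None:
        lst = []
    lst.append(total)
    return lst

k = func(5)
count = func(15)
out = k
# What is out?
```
[5]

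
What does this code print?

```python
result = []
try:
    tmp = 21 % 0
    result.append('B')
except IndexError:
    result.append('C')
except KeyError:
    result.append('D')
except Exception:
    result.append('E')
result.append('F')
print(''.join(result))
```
EF

ZeroDivisionError not specifically caught, falls to Exception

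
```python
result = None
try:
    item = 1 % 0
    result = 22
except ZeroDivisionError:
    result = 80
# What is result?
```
80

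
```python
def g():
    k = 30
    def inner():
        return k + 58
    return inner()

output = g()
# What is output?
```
88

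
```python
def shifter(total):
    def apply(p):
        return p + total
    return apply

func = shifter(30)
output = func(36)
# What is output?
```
66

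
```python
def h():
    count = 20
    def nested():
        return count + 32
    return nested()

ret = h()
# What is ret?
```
52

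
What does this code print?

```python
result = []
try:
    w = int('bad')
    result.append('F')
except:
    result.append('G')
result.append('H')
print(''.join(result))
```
GH

Exception raised in try, caught by bare except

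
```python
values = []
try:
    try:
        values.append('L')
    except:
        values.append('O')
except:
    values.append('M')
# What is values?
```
['L']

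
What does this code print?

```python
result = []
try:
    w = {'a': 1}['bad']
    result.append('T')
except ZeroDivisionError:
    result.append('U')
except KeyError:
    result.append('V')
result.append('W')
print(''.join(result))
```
VW

KeyError is caught by its specific handler, not ZeroDivisionError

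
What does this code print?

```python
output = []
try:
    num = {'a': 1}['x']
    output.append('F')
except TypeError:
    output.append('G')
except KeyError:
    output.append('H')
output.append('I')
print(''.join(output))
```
HI

KeyError is caught by its specific handler, not TypeError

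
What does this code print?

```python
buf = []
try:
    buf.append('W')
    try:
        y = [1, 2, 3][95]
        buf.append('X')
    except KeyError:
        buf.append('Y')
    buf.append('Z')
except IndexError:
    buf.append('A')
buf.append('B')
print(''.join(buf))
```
WAB

Inner handler doesn't match, propagates to outer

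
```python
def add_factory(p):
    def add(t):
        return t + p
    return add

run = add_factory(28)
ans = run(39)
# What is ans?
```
67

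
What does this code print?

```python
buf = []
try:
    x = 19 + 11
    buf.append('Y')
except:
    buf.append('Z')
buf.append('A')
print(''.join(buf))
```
YA

No exception, try block completes normally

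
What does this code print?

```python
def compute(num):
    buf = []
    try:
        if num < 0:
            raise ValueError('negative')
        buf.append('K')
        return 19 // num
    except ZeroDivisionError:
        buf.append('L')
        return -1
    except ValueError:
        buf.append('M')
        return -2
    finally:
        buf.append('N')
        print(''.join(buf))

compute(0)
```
KLN

num=0 causes ZeroDivisionError, caught, finally prints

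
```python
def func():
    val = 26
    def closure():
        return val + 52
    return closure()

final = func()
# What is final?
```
78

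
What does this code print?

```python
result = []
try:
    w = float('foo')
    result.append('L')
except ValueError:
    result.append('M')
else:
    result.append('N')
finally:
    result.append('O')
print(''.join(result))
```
MO

Exception: except runs, else skipped, finally runs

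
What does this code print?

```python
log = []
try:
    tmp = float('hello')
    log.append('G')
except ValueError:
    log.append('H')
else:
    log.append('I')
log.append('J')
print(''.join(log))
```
HJ

else block skipped when exception is caught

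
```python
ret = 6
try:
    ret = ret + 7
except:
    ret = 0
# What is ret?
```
13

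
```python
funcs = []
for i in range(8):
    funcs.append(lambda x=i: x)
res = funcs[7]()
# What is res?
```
7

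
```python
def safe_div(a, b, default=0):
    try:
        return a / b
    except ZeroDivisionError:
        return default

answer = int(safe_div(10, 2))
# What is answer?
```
5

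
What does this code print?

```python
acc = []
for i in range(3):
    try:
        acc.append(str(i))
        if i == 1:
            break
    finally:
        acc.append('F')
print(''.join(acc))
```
0F1F

finally runs even when breaking out of loop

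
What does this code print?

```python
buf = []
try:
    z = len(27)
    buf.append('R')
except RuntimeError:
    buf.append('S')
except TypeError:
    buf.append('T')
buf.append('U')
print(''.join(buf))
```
TU

TypeError is caught by its specific handler, not RuntimeError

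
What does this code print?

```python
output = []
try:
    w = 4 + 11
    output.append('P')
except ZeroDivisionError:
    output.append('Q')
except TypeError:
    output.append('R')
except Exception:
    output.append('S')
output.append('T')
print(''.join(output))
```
PT

No exception, try block completes normally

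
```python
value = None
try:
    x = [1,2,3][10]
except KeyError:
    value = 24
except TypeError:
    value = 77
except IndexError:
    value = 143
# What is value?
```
143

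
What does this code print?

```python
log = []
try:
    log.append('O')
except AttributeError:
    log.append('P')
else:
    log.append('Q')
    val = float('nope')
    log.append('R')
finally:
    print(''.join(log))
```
OQ

Try succeeds, else appends 'Q', ValueError in else is uncaught, finally prints before exception propagates ('R' never appended)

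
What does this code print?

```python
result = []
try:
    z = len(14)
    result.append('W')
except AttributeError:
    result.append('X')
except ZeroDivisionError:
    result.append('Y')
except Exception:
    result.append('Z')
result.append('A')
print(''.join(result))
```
ZA

TypeError not specifically caught, falls to Exception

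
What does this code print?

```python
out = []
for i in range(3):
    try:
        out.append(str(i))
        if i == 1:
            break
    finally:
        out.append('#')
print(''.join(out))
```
0#1#

finally runs even when breaking out of loop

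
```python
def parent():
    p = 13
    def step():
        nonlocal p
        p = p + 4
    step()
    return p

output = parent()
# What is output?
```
17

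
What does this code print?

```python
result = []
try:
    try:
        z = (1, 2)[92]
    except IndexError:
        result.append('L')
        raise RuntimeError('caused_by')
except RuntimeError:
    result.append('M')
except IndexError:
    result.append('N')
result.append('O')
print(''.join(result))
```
LMO

RuntimeError raised and caught, original IndexError not re-raised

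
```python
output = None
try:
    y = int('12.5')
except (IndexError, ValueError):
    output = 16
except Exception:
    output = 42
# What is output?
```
16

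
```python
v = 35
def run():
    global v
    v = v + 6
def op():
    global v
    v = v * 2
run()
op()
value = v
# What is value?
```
82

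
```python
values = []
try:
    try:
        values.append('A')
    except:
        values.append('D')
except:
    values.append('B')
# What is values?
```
['A']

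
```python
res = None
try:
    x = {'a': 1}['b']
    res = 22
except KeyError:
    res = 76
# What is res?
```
76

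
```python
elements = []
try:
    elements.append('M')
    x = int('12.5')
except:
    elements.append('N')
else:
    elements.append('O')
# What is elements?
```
['M', 'N']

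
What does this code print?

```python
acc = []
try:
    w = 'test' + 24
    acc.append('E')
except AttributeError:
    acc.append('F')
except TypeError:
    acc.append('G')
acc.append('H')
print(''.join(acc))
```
GH

TypeError is caught by its specific handler, not AttributeError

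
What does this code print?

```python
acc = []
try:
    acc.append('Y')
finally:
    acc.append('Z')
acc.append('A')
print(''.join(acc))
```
YZA

try/finally without except, no exception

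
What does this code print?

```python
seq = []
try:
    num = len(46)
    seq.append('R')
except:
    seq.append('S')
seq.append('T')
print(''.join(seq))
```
ST

Exception raised in try, caught by bare except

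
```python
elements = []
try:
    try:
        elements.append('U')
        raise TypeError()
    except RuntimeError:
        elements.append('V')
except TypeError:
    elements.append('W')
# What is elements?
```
['U', 'W']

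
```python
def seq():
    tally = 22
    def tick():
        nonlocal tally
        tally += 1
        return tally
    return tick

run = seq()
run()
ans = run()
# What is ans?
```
24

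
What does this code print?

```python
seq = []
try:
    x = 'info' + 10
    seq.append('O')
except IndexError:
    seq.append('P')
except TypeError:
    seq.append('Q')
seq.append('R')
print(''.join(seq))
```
QR

TypeError is caught by its specific handler, not IndexError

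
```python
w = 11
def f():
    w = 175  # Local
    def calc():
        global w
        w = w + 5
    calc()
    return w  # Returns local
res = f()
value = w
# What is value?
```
16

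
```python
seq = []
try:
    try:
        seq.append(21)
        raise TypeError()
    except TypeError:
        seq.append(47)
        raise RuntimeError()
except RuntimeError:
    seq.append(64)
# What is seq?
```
[21, 47, 64]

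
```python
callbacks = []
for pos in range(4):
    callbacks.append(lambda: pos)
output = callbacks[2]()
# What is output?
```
3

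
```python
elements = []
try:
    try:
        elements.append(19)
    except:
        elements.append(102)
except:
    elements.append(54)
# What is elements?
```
[19]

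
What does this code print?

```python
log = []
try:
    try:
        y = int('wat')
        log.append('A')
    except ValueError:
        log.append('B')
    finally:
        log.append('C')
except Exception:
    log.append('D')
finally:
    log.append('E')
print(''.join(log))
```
BCE

Both finally blocks run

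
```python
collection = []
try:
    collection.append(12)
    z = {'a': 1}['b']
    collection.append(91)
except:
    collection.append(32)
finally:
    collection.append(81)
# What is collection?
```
[12, 32, 81]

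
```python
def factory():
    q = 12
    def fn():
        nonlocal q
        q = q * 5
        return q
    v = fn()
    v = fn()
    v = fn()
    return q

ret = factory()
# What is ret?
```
1500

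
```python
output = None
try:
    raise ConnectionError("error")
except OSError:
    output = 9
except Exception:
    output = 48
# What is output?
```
9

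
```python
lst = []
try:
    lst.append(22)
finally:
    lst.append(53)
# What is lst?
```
[22, 53]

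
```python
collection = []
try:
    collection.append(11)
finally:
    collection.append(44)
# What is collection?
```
[11, 44]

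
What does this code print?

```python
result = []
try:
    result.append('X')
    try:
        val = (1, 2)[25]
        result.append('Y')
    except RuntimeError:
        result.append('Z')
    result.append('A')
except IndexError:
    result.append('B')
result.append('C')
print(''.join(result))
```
XBC

Inner handler doesn't match, propagates to outer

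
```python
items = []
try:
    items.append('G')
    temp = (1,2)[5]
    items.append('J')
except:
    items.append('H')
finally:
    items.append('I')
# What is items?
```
['G', 'H', 'I']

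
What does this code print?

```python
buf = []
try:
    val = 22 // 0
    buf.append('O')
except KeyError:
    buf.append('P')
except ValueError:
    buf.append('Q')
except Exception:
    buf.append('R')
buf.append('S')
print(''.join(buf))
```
RS

ZeroDivisionError not specifically caught, falls to Exception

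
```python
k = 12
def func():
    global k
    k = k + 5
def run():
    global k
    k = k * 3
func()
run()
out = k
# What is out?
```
51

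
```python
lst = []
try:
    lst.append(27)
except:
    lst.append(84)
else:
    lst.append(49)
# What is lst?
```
[27, 49]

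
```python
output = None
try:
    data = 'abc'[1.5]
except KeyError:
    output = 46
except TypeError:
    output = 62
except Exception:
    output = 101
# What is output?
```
62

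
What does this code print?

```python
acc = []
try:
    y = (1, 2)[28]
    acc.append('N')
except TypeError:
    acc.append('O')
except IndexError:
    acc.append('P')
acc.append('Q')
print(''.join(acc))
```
PQ

IndexError is caught by its specific handler, not TypeError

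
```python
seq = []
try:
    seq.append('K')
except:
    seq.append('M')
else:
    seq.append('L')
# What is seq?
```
['K', 'L']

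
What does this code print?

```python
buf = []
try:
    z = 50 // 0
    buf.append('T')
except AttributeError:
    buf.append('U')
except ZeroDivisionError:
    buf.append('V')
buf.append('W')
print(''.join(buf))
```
VW

ZeroDivisionError is caught by its specific handler, not AttributeError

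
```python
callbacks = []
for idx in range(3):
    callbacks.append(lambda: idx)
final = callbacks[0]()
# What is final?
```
2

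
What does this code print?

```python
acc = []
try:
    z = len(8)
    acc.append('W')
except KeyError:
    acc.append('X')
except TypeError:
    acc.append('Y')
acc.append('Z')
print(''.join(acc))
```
YZ

TypeError is caught by its specific handler, not KeyError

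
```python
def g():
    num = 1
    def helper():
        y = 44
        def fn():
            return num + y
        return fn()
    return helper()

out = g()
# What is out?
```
45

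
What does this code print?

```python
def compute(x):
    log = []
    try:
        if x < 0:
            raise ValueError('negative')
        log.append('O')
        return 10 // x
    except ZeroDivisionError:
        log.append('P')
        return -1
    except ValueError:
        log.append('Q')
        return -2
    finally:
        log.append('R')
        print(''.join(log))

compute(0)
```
OPR

x=0 causes ZeroDivisionError, caught, finally prints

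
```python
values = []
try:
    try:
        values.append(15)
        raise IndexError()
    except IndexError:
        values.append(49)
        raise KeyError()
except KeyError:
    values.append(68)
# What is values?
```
[15, 49, 68]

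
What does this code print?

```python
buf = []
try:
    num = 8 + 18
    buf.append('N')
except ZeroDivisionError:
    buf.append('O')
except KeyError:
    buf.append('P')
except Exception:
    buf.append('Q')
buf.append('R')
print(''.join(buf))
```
NR

No exception, try block completes normally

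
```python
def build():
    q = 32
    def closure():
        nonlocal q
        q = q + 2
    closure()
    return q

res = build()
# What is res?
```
34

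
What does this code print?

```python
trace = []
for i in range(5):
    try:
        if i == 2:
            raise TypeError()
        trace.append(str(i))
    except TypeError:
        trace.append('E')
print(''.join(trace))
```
01E34

Exception on i=2 caught, loop continues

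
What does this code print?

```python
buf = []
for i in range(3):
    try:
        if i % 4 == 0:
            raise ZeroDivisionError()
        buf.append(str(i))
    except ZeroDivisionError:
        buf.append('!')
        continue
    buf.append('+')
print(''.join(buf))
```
!1+2+

continue in except skips rest of loop body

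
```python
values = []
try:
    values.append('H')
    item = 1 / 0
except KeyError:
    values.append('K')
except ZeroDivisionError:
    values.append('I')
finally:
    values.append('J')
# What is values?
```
['H', 'I', 'J']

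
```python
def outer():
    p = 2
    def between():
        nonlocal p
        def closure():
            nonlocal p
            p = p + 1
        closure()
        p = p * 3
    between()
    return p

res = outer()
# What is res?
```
9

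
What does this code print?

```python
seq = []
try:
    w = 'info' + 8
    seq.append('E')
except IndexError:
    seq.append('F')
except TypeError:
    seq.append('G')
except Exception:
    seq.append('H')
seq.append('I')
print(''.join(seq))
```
GI

TypeError matches before generic Exception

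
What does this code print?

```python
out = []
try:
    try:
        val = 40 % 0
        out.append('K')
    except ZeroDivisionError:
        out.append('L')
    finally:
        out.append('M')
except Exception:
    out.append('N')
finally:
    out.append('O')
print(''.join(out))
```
LMO

Both finally blocks run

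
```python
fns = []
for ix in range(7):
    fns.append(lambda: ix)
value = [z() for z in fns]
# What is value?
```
[6, 6, 6, 6, 6, 6, 6]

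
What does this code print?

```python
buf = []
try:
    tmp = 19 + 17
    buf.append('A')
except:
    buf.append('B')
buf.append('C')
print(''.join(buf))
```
AC

No exception, try block completes normally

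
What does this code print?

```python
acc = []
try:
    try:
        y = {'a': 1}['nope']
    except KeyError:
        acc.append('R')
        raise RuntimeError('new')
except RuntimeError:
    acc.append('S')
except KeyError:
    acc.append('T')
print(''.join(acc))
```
RS

New RuntimeError raised, caught by outer RuntimeError handler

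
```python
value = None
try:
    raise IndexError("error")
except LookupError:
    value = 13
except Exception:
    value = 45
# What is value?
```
13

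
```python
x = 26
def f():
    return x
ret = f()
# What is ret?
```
26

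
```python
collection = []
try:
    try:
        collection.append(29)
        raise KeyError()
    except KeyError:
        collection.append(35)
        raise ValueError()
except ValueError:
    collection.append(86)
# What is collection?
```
[29, 35, 86]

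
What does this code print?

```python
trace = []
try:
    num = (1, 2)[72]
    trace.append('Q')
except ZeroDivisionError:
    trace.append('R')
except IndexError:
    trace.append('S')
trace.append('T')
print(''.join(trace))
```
ST

IndexError is caught by its specific handler, not ZeroDivisionError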